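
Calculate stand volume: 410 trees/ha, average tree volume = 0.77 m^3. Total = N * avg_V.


V_stand = 410 * 0.77 = 315.7 m^3/ha

315.7 m^3/ha


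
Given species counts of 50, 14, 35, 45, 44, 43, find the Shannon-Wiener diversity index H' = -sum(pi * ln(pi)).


Total N = 50 + 14 + 35 + 45 + 44 + 43 = 231
Per-species terms:
  p = 50/231 = 0.216450; ln(p) = -1.530396; p*ln(p) = 0.216450 * (-1.530396) = -0.331254
  p = 14/231 = 0.060606; ln(p) = -2.803361; p*ln(p) = 0.060606 * (-2.803361) = -0.169900
  p = 35/231 = 0.151515; ln(p) = -1.887071; p*ln(p) = 0.151515 * (-1.887071) = -0.285920
  p = 45/231 = 0.194805; ln(p) = -1.635756; p*ln(p) = 0.194805 * (-1.635756) = -0.318653
  p = 44/231 = 0.190476; ln(p) = -1.658229; p*ln(p) = 0.190476 * (-1.658229) = -0.315853
  p = 43/231 = 0.186147; ln(p) = -1.681219; p*ln(p) = 0.186147 * (-1.681219) = -0.312954
sum(p*ln(p)) = (-0.331254) + (-0.169900) + (-0.285920) + (-0.318653) + (-0.315853) + (-0.312954) = -1.734534
H' = -(-1.734534) = 1.734534 ≈ 1.7345

1.7345


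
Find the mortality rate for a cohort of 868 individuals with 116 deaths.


Mortality rate = 116 / 868 = 0.133641 ≈ 0.1336

0.1336


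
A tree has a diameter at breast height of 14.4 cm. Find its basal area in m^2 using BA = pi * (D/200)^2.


D/200 = 14.4/200 = 0.072 m
(D/200)^2 = 0.072^2 = 0.005184
BA = 3.141593 * 0.005184 = 0.0162860 ≈ 0.0163 m^2

0.0163 m^2


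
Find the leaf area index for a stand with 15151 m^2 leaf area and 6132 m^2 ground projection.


LAI = 15151 / 6132 = 2.4708 ≈ 2.47

2.47


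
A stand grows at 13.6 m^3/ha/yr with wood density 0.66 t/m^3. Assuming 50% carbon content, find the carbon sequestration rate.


C = 13.6 * 0.66 * 0.5 = 4.488 ≈ 4.49 t C/ha/yr

4.49 t C/ha/yr


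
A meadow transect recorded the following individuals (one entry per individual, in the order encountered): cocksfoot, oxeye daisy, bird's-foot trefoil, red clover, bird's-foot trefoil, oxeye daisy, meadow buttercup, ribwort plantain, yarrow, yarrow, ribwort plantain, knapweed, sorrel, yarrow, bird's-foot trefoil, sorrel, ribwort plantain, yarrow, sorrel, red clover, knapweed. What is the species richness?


Total individuals logged = 21
Distinct species (count of individuals): cocksfoot (1), oxeye daisy (2), bird's-foot trefoil (3), red clover (2), meadow buttercup (1), ribwort plantain (3), yarrow (4), knapweed (2), sorrel (3)
Species richness = number of distinct species = 9

9


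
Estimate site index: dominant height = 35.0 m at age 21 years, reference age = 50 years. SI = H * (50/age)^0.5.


50/21 = 2.38095
(2.38095)^0.5 = 1.54303
SI = 35.0 * 1.54303 = 54.0061 ≈ 54.0 m

54.0 m


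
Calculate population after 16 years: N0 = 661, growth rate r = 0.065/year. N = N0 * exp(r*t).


r*t = 0.065 * 16 = 1.04
exp(1.04) = 2.82922
N = 661 * 2.82922 = 1870.11 ≈ 1870

1870


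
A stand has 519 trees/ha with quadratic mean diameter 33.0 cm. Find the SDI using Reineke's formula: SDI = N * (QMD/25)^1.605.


QMD/25 = 33.0/25 = 1.32
(1.32)^1.605 = exp(1.605 * ln(1.32)) = exp(1.605 * 0.277632) = exp(0.445599) = 1.56143
SDI = 519 * 1.56143 = 810.382 ≈ 810

810


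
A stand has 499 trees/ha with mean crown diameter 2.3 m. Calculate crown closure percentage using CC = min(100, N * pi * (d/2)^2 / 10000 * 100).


(d/2)^2 = (2.3/2)^2 = 1.15^2 = 1.3225
Crown area = 3.141593 * 1.3225 = 4.15476 m^2
N * area / 10000 * 100 = 499 * 4.15476 / 10000 * 100 = 20.7323
CC = min(100, 20.7323) = 20.7323 ≈ 20.7%

20.7%


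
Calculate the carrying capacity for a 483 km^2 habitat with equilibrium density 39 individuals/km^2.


K = 39 * 483 = 18837 individuals

18837 individuals


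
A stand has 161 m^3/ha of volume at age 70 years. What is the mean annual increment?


MAI = 161 / 70 = 2.30 m^3/ha/yr

2.30 m^3/ha/yr


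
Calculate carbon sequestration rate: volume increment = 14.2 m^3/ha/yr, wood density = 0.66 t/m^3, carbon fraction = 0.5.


C = 14.2 * 0.66 * 0.5 = 4.686 ≈ 4.69 t C/ha/yr

4.69 t C/ha/yr


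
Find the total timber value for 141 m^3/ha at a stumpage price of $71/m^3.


Value = 141 * 71 = $10011/ha

$10011/ha


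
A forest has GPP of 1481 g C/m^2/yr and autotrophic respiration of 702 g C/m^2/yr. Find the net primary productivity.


NPP = GPP - Ra = 1481 - 702 = 779 g C/m^2/yr

779 g C/m^2/yr


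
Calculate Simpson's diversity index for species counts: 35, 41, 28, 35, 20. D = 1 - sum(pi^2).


Total N = 35 + 41 + 28 + 35 + 20 = 159
Per-species terms:
  p = 35/159 = 0.220126; p^2 = 0.220126^2 = 0.048455
  p = 41/159 = 0.257862; p^2 = 0.257862^2 = 0.066493
  p = 28/159 = 0.176101; p^2 = 0.176101^2 = 0.031012
  p = 35/159 = 0.220126; p^2 = 0.220126^2 = 0.048455
  p = 20/159 = 0.125786; p^2 = 0.125786^2 = 0.015822
sum(p^2) = 0.048455 + 0.066493 + 0.031012 + 0.048455 + 0.015822 = 0.210237
D = 1 - 0.210237 = 0.789763 ≈ 0.7898

0.7898


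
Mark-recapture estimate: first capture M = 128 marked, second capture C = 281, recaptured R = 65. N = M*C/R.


N = M * C / R = 128 * 281 / 65 = 35968 / 65 = 553.35 ≈ 553

553 individuals


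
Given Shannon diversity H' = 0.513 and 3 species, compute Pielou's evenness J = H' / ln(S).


ln(3) = 1.09861
J = H' / ln(S) = 0.513 / 1.09861 = 0.466954 ≈ 0.4670

0.4670


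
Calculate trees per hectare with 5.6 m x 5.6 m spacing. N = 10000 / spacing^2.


N = 10000 / 5.6^2 = 10000 / 31.36 = 318.878 ≈ 319 trees/ha

319 trees/ha


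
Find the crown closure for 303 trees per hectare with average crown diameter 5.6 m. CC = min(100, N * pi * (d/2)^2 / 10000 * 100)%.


(d/2)^2 = (5.6/2)^2 = 2.8^2 = 7.84
Crown area = 3.141593 * 7.84 = 24.6301 m^2
N * area / 10000 * 100 = 303 * 24.6301 / 10000 * 100 = 74.6292
CC = min(100, 74.6292) = 74.6292 ≈ 74.6%

74.6%


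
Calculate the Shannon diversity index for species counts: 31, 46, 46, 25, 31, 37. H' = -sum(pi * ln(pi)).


Total N = 31 + 46 + 46 + 25 + 31 + 37 = 216
Per-species terms:
  p = 31/216 = 0.143519; ln(p) = -1.941288; p*ln(p) = 0.143519 * (-1.941288) = -0.278612
  p = 46/216 = 0.212963; ln(p) = -1.546637; p*ln(p) = 0.212963 * (-1.546637) = -0.329376
  p = 46/216 = 0.212963; ln(p) = -1.546637; p*ln(p) = 0.212963 * (-1.546637) = -0.329376
  p = 25/216 = 0.115741; ln(p) = -2.156400; p*ln(p) = 0.115741 * (-2.156400) = -0.249584
  p = 31/216 = 0.143519; ln(p) = -1.941288; p*ln(p) = 0.143519 * (-1.941288) = -0.278612
  p = 37/216 = 0.171296; ln(p) = -1.764362; p*ln(p) = 0.171296 * (-1.764362) = -0.302228
sum(p*ln(p)) = (-0.278612) + (-0.329376) + (-0.329376) + (-0.249584) + (-0.278612) + (-0.302228) = -1.767788
H' = -(-1.767788) = 1.767788 ≈ 1.7678

1.7678


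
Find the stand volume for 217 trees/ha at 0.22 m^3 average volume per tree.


V_stand = 217 * 0.22 = 47.74 ≈ 47.7 m^3/ha

47.7 m^3/ha


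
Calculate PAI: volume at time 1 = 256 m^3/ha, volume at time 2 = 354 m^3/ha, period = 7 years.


PAI = (V2 - V1) / period = (354 - 256) / 7 = 98 / 7 = 14.00 m^3/ha/yr

14.00 m^3/ha/yr


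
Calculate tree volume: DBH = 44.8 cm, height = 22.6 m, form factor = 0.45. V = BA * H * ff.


(D/200)^2 = (44.8/200)^2 = 0.224^2 = 0.050176
BA = 3.141593 * 0.050176 = 0.157633 m^2
V = 0.157633 * 22.6 * 0.45 = 1.60313 ≈ 1.603 m^3

1.603 m^3


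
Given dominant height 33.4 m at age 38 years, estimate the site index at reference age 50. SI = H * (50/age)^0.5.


50/38 = 1.31579
(1.31579)^0.5 = 1.14708
SI = 33.4 * 1.14708 = 38.3125 ≈ 38.3 m

38.3 m


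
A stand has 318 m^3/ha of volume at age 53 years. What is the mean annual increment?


MAI = 318 / 53 = 6.00 m^3/ha/yr

6.00 m^3/ha/yr


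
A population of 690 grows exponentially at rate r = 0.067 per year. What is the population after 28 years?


r*t = 0.067 * 28 = 1.876
exp(1.876) = 6.52734
N = 690 * 6.52734 = 4503.86 ≈ 4504

4504


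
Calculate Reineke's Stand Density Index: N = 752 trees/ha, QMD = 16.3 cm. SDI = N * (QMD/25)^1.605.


QMD/25 = 16.3/25 = 0.652
(0.652)^1.605 = exp(1.605 * ln(0.652)) = exp(1.605 * (-0.427711)) = exp(-0.686476) = 0.503347
SDI = 752 * 0.503347 = 378.517 ≈ 379

379


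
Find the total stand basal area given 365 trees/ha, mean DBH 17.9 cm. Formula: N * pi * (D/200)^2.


(D/200)^2 = (17.9/200)^2 = 0.0895^2 = 0.00801025
Individual BA = 3.141593 * 0.00801025 = 0.0251649 m^2
Stand BA = 365 * 0.0251649 = 9.18519 ≈ 9.19 m^2/ha

9.19 m^2/ha


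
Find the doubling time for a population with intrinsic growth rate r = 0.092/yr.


td = ln(2) / 0.092 = 0.693147 / 0.092 = 7.53421 ≈ 7.5 years

7.5 years


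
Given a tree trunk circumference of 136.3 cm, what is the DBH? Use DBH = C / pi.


DBH = C / pi = 136.3 / 3.141593 = 43.3856 ≈ 43.39 cm

43.39 cm


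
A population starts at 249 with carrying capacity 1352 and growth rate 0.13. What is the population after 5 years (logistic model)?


(K - N0)/N0 = (1352 - 249)/249 = 1103/249 = 4.42972
r*t = 0.13 * 5 = 0.65; exp(-0.65) = 0.522046
4.42972 * 0.522046 = 2.31252
1 + 2.31252 = 3.31252
N = 1352 / 3.31252 = 408.148 ≈ 408

408


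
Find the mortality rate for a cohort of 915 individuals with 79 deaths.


Mortality rate = 79 / 915 = 0.086339 ≈ 0.0863

0.0863


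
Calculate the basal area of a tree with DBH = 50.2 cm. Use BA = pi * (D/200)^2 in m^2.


D/200 = 50.2/200 = 0.251 m
(D/200)^2 = 0.251^2 = 0.063001
BA = 3.141593 * 0.063001 = 0.197924 ≈ 0.1979 m^2

0.1979 m^2


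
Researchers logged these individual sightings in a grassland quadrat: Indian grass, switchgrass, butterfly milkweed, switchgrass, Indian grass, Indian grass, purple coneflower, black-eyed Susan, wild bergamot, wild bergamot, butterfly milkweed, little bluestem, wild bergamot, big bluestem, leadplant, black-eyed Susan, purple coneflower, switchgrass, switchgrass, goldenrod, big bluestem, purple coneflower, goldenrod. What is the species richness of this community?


Total individuals logged = 23
Distinct species (count of individuals): Indian grass (3), switchgrass (4), butterfly milkweed (2), purple coneflower (3), black-eyed Susan (2), wild bergamot (3), little bluestem (1), big bluestem (2), leadplant (1), goldenrod (2)
Species richness = number of distinct species = 10

10


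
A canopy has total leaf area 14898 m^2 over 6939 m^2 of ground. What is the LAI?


LAI = 14898 / 6939 = 2.1470 ≈ 2.15

2.15


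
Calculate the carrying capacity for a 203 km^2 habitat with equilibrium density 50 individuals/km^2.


K = 50 * 203 = 10150 individuals

10150 individuals


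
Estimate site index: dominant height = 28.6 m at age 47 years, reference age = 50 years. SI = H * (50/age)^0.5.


50/47 = 1.06383
(1.06383)^0.5 = 1.03142
SI = 28.6 * 1.03142 = 29.4986 ≈ 29.5 m

29.5 m


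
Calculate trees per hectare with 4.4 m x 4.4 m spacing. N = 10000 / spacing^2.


N = 10000 / 4.4^2 = 10000 / 19.36 = 516.529 ≈ 517 trees/ha

517 trees/ha


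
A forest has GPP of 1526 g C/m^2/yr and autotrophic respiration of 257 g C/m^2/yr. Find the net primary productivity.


NPP = GPP - Ra = 1526 - 257 = 1269 g C/m^2/yr

1269 g C/m^2/yr


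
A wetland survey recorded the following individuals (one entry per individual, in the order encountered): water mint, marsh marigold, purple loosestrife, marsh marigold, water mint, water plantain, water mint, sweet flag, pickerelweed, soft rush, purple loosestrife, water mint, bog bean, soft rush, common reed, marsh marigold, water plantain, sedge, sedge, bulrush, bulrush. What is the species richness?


Total individuals logged = 21
Distinct species (count of individuals): water mint (4), marsh marigold (3), purple loosestrife (2), water plantain (2), sweet flag (1), pickerelweed (1), soft rush (2), bog bean (1), common reed (1), sedge (2), bulrush (2)
Species richness = number of distinct species = 11

11


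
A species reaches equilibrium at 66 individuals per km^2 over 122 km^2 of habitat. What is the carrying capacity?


K = 66 * 122 = 8052 individuals

8052 individuals


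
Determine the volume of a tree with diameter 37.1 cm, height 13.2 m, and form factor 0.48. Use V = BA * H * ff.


(D/200)^2 = (37.1/200)^2 = 0.1855^2 = 0.03441025
BA = 3.141593 * 0.03441025 = 0.108103 m^2
V = 0.108103 * 13.2 * 0.48 = 0.684941 ≈ 0.685 m^3

0.685 m^3


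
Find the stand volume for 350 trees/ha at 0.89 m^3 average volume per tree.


V_stand = 350 * 0.89 = 311.5 m^3/ha

311.5 m^3/ha


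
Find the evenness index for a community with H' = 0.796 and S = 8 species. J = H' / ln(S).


ln(8) = 2.07944
J = H' / ln(S) = 0.796 / 2.07944 = 0.382795 ≈ 0.3828

0.3828


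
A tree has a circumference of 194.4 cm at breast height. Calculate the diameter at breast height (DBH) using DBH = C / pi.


DBH = C / pi = 194.4 / 3.141593 = 61.8794 ≈ 61.88 cm

61.88 cm


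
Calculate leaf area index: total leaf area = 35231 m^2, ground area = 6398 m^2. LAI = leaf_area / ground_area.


LAI = 35231 / 6398 = 5.5066 ≈ 5.51

5.51


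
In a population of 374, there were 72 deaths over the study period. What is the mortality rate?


Mortality rate = 72 / 374 = 0.192513 ≈ 0.1925

0.1925


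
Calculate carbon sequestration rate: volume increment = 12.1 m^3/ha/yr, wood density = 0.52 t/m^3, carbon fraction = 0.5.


C = 12.1 * 0.52 * 0.5 = 3.146 ≈ 3.15 t C/ha/yr

3.15 t C/ha/yr


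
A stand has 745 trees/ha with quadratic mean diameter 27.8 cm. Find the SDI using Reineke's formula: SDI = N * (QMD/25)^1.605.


QMD/25 = 27.8/25 = 1.112
(1.112)^1.605 = exp(1.605 * ln(1.112)) = exp(1.605 * 0.106160) = exp(0.170387) = 1.18576
SDI = 745 * 1.18576 = 883.391 ≈ 883

883


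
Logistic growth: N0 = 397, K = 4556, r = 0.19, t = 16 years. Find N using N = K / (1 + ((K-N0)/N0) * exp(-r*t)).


(K - N0)/N0 = (4556 - 397)/397 = 4159/397 = 10.4761
r*t = 0.19 * 16 = 3.04; exp(-3.04) = 0.0478349
10.4761 * 0.0478349 = 0.501123
1 + 0.501123 = 1.50112
N = 4556 / 1.50112 = 3035.07 ≈ 3035

3035


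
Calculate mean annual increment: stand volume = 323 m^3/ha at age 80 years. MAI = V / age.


MAI = 323 / 80 = 4.0375 ≈ 4.04 m^3/ha/yr

4.04 m^3/ha/yr


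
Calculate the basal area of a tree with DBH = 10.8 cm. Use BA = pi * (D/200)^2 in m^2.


D/200 = 10.8/200 = 0.054 m
(D/200)^2 = 0.054^2 = 0.002916
BA = 3.141593 * 0.002916 = 0.00916089 ≈ 0.0092 m^2

0.0092 m^2


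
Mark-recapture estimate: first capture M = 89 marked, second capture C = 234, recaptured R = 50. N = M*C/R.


N = M * C / R = 89 * 234 / 50 = 20826 / 50 = 416.52 ≈ 417

417 individuals


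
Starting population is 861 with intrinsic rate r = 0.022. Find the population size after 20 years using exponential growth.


r*t = 0.022 * 20 = 0.44
exp(0.44) = 1.55271
N = 861 * 1.55271 = 1336.88 ≈ 1337

1337


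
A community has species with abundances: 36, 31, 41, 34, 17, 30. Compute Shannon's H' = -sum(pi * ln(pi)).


Total N = 36 + 31 + 41 + 34 + 17 + 30 = 189
Per-species terms:
  p = 36/189 = 0.190476; ln(p) = -1.658229; p*ln(p) = 0.190476 * (-1.658229) = -0.315853
  p = 31/189 = 0.164021; ln(p) = -1.807761; p*ln(p) = 0.164021 * (-1.807761) = -0.296511
  p = 41/189 = 0.216931; ln(p) = -1.528176; p*ln(p) = 0.216931 * (-1.528176) = -0.331509
  p = 34/189 = 0.179894; ln(p) = -1.715387; p*ln(p) = 0.179894 * (-1.715387) = -0.308588
  p = 17/189 = 0.089947; ln(p) = -2.408535; p*ln(p) = 0.089947 * (-2.408535) = -0.216640
  p = 30/189 = 0.158730; ln(p) = -1.840551; p*ln(p) = 0.158730 * (-1.840551) = -0.292151
sum(p*ln(p)) = (-0.315853) + (-0.296511) + (-0.331509) + (-0.308588) + (-0.216640) + (-0.292151) = -1.761252
H' = -(-1.761252) = 1.761252 ≈ 1.7613

1.7613


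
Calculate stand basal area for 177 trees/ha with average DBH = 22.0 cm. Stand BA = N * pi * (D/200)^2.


(D/200)^2 = (22.0/200)^2 = 0.11^2 = 0.0121
Individual BA = 3.141593 * 0.0121 = 0.0380133 m^2
Stand BA = 177 * 0.0380133 = 6.72835 ≈ 6.73 m^2/ha

6.73 m^2/ha


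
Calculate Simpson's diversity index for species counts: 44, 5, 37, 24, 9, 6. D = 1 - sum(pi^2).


Total N = 44 + 5 + 37 + 24 + 9 + 6 = 125
Per-species terms:
  p = 44/125 = 0.352000; p^2 = 0.352000^2 = 0.123904
  p = 5/125 = 0.040000; p^2 = 0.040000^2 = 0.001600
  p = 37/125 = 0.296000; p^2 = 0.296000^2 = 0.087616
  p = 24/125 = 0.192000; p^2 = 0.192000^2 = 0.036864
  p = 9/125 = 0.072000; p^2 = 0.072000^2 = 0.005184
  p = 6/125 = 0.048000; p^2 = 0.048000^2 = 0.002304
sum(p^2) = 0.123904 + 0.001600 + 0.087616 + 0.036864 + 0.005184 + 0.002304 = 0.257472
D = 1 - 0.257472 = 0.742528 ≈ 0.7425

0.7425


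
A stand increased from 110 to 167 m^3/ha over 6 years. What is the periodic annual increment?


PAI = (V2 - V1) / period = (167 - 110) / 6 = 57 / 6 = 9.50 m^3/ha/yr

9.50 m^3/ha/yr


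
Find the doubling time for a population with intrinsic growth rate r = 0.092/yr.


td = ln(2) / 0.092 = 0.693147 / 0.092 = 7.53421 ≈ 7.5 years

7.5 years


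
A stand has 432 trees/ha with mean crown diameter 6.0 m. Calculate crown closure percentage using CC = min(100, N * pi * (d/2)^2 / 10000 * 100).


(d/2)^2 = (6.0/2)^2 = 3^2 = 9
Crown area = 3.141593 * 9 = 28.2743 m^2
N * area / 10000 * 100 = 432 * 28.2743 / 10000 * 100 = 122.145
CC = min(100, 122.145) = 100%

100%


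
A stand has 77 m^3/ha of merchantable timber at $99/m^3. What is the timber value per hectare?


Value = 77 * 99 = $7623/ha

$7623/ha


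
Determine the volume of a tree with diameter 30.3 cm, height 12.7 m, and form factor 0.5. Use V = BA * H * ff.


(D/200)^2 = (30.3/200)^2 = 0.1515^2 = 0.02295225
BA = 3.141593 * 0.02295225 = 0.0721066 m^2
V = 0.0721066 * 12.7 * 0.5 = 0.457877 ≈ 0.458 m^3

0.458 m^3


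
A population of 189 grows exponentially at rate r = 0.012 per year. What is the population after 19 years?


r*t = 0.012 * 19 = 0.228
exp(0.228) = 1.25609
N = 189 * 1.25609 = 237.401 ≈ 237

237


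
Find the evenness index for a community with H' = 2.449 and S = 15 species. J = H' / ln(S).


ln(15) = 2.70805
J = H' / ln(S) = 2.449 / 2.70805 = 0.904341 ≈ 0.9043

0.9043


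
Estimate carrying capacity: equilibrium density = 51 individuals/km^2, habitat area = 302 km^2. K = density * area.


K = 51 * 302 = 15402 individuals

15402 individuals


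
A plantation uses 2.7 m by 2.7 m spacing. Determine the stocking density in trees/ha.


N = 10000 / 2.7^2 = 10000 / 7.29 = 1371.74 ≈ 1372 trees/ha

1372 trees/ha


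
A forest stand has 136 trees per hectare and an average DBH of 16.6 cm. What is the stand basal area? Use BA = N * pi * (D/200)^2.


(D/200)^2 = (16.6/200)^2 = 0.083^2 = 0.006889
Individual BA = 3.141593 * 0.006889 = 0.0216424 m^2
Stand BA = 136 * 0.0216424 = 2.94337 ≈ 2.94 m^2/ha

2.94 m^2/ha


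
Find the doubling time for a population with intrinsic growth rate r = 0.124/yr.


td = ln(2) / 0.124 = 0.693147 / 0.124 = 5.58990 ≈ 5.6 years

5.6 years


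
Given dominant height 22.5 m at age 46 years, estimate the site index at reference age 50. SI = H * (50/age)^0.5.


50/46 = 1.08696
(1.08696)^0.5 = 1.04257
SI = 22.5 * 1.04257 = 23.4578 ≈ 23.5 m

23.5 m


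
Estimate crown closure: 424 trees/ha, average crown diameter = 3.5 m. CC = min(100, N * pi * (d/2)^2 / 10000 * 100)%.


(d/2)^2 = (3.5/2)^2 = 1.75^2 = 3.0625
Crown area = 3.141593 * 3.0625 = 9.62113 m^2
N * area / 10000 * 100 = 424 * 9.62113 / 10000 * 100 = 40.7936
CC = min(100, 40.7936) = 40.7936 ≈ 40.8%

40.8%


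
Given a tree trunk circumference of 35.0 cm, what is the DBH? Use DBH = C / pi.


DBH = C / pi = 35.0 / 3.141593 = 11.1408 ≈ 11.14 cm

11.14 cm


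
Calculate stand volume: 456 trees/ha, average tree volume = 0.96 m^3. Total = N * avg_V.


V_stand = 456 * 0.96 = 437.76 ≈ 437.8 m^3/ha

437.8 m^3/ha


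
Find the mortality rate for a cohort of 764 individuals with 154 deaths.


Mortality rate = 154 / 764 = 0.201571 ≈ 0.2016

0.2016


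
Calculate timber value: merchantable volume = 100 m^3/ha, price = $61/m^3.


Value = 100 * 61 = $6100/ha

$6100/ha


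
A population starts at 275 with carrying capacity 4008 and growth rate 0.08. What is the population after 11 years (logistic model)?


(K - N0)/N0 = (4008 - 275)/275 = 3733/275 = 13.5745
r*t = 0.08 * 11 = 0.88; exp(-0.88) = 0.414783
13.5745 * 0.414783 = 5.63047
1 + 5.63047 = 6.63047
N = 4008 / 6.63047 = 604.482 ≈ 604

604


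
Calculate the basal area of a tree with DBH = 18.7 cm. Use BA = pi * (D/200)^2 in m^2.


D/200 = 18.7/200 = 0.0935 m
(D/200)^2 = 0.0935^2 = 0.00874225
BA = 3.141593 * 0.00874225 = 0.0274646 ≈ 0.0275 m^2

0.0275 m^2


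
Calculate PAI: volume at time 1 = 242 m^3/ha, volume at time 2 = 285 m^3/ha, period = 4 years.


PAI = (V2 - V1) / period = (285 - 242) / 4 = 43 / 4 = 10.75 m^3/ha/yr

10.75 m^3/ha/yr


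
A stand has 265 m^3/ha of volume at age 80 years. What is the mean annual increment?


MAI = 265 / 80 = 3.3125 ≈ 3.31 m^3/ha/yr

3.31 m^3/ha/yr


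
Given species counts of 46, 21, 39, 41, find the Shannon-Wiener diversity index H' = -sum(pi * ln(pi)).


Total N = 46 + 21 + 39 + 41 = 147
Per-species terms:
  p = 46/147 = 0.312925; ln(p) = -1.161792; p*ln(p) = 0.312925 * (-1.161792) = -0.363554
  p = 21/147 = 0.142857; ln(p) = -1.945911; p*ln(p) = 0.142857 * (-1.945911) = -0.277987
  p = 39/147 = 0.265306; ln(p) = -1.326871; p*ln(p) = 0.265306 * (-1.326871) = -0.352027
  p = 41/147 = 0.278912; ln(p) = -1.276859; p*ln(p) = 0.278912 * (-1.276859) = -0.356131
sum(p*ln(p)) = (-0.363554) + (-0.277987) + (-0.352027) + (-0.356131) = -1.349699
H' = -(-1.349699) = 1.349699 ≈ 1.3497

1.3497


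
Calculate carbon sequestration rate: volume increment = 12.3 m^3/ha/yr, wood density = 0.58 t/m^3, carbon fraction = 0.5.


C = 12.3 * 0.58 * 0.5 = 3.567 ≈ 3.57 t C/ha/yr

3.57 t C/ha/yr


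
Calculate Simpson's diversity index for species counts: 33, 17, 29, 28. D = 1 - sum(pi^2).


Total N = 33 + 17 + 29 + 28 = 107
Per-species terms:
  p = 33/107 = 0.308411; p^2 = 0.308411^2 = 0.095117
  p = 17/107 = 0.158879; p^2 = 0.158879^2 = 0.025243
  p = 29/107 = 0.271028; p^2 = 0.271028^2 = 0.073456
  p = 28/107 = 0.261682; p^2 = 0.261682^2 = 0.068477
sum(p^2) = 0.095117 + 0.025243 + 0.073456 + 0.068477 = 0.262293
D = 1 - 0.262293 = 0.737707 ≈ 0.7377

0.7377


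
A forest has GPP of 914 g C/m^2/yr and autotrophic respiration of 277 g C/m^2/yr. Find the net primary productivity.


NPP = GPP - Ra = 914 - 277 = 637 g C/m^2/yr

637 g C/m^2/yr


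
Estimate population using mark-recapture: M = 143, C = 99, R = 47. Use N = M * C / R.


N = M * C / R = 143 * 99 / 47 = 14157 / 47 = 301.21 ≈ 301

301 individuals


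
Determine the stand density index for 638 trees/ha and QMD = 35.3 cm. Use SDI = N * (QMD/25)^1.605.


QMD/25 = 35.3/25 = 1.412
(1.412)^1.605 = exp(1.605 * ln(1.412)) = exp(1.605 * 0.345007) = exp(0.553736) = 1.73974
SDI = 638 * 1.73974 = 1109.95 ≈ 1110

1110


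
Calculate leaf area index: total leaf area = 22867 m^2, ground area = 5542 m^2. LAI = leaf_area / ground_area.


LAI = 22867 / 5542 = 4.1261 ≈ 4.13

4.13


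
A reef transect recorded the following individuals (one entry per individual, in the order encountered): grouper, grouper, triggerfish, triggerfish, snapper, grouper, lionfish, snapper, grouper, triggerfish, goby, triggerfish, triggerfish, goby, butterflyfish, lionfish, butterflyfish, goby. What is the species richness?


Total individuals logged = 18
Distinct species (count of individuals): grouper (4), triggerfish (5), snapper (2), lionfish (2), goby (3), butterflyfish (2)
Species richness = number of distinct species = 6

6


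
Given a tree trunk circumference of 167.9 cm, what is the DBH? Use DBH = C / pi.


DBH = C / pi = 167.9 / 3.141593 = 53.4442 ≈ 53.44 cm

53.44 cm


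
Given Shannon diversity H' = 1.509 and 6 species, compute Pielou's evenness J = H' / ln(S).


ln(6) = 1.79176
J = H' / ln(S) = 1.509 / 1.79176 = 0.842189 ≈ 0.8422

0.8422


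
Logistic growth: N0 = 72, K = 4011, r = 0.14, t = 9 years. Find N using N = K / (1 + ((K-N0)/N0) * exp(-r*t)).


(K - N0)/N0 = (4011 - 72)/72 = 3939/72 = 54.7083
r*t = 0.14 * 9 = 1.26; exp(-1.26) = 0.283654
54.7083 * 0.283654 = 15.5182
1 + 15.5182 = 16.5182
N = 4011 / 16.5182 = 242.823 ≈ 243

243


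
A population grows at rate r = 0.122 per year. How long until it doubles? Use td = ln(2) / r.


td = ln(2) / 0.122 = 0.693147 / 0.122 = 5.68153 ≈ 5.7 years

5.7 years


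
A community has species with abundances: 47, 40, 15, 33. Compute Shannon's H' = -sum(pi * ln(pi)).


Total N = 47 + 40 + 15 + 33 = 135
Per-species terms:
  p = 47/135 = 0.348148; ln(p) = -1.055128; p*ln(p) = 0.348148 * (-1.055128) = -0.367341
  p = 40/135 = 0.296296; ln(p) = -1.216396; p*ln(p) = 0.296296 * (-1.216396) = -0.360413
  p = 15/135 = 0.111111; ln(p) = -2.197226; p*ln(p) = 0.111111 * (-2.197226) = -0.244136
  p = 33/135 = 0.244444; ln(p) = -1.408769; p*ln(p) = 0.244444 * (-1.408769) = -0.344365
sum(p*ln(p)) = (-0.367341) + (-0.360413) + (-0.244136) + (-0.344365) = -1.316255
H' = -(-1.316255) = 1.316255 ≈ 1.3163

1.3163


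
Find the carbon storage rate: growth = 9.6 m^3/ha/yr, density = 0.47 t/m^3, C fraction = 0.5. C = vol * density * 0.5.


C = 9.6 * 0.47 * 0.5 = 2.256 ≈ 2.26 t C/ha/yr

2.26 t C/ha/yr


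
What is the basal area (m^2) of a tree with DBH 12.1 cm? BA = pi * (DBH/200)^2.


D/200 = 12.1/200 = 0.0605 m
(D/200)^2 = 0.0605^2 = 0.00366025
BA = 3.141593 * 0.00366025 = 0.0114990 ≈ 0.0115 m^2

0.0115 m^2


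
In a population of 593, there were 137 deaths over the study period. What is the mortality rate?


Mortality rate = 137 / 593 = 0.231029 ≈ 0.2310

0.2310


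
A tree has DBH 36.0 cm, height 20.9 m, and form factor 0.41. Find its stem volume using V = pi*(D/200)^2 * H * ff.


(D/200)^2 = (36.0/200)^2 = 0.18^2 = 0.0324
BA = 3.141593 * 0.0324 = 0.101788 m^2
V = 0.101788 * 20.9 * 0.41 = 0.872221 ≈ 0.872 m^3

0.872 m^3


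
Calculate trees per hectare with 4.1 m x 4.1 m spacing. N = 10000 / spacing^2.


N = 10000 / 4.1^2 = 10000 / 16.81 = 594.884 ≈ 595 trees/ha

595 trees/ha


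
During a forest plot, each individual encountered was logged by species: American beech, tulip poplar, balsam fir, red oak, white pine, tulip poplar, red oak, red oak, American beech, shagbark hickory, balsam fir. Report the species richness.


Total individuals logged = 11
Distinct species (count of individuals): American beech (2), tulip poplar (2), balsam fir (2), red oak (3), white pine (1), shagbark hickory (1)
Species richness = number of distinct species = 6

6


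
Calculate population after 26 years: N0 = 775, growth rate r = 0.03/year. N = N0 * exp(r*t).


r*t = 0.03 * 26 = 0.78
exp(0.78) = 2.18147
N = 775 * 2.18147 = 1690.64 ≈ 1691

1691


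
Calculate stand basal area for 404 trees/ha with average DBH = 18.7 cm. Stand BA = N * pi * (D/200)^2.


(D/200)^2 = (18.7/200)^2 = 0.0935^2 = 0.00874225
Individual BA = 3.141593 * 0.00874225 = 0.0274646 m^2
Stand BA = 404 * 0.0274646 = 11.0957 ≈ 11.10 m^2/ha

11.10 m^2/ha


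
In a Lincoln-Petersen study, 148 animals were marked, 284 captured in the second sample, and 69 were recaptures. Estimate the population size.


N = M * C / R = 148 * 284 / 69 = 42032 / 69 = 609.16 ≈ 609

609 individuals


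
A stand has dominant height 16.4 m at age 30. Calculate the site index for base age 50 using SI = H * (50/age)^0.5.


50/30 = 1.66667
(1.66667)^0.5 = 1.29100
SI = 16.4 * 1.29100 = 21.1724 ≈ 21.2 m

21.2 m


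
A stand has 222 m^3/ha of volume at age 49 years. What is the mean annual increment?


MAI = 222 / 49 = 4.5306 ≈ 4.53 m^3/ha/yr

4.53 m^3/ha/yr


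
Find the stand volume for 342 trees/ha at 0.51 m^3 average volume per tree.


V_stand = 342 * 0.51 = 174.42 ≈ 174.4 m^3/ha

174.4 m^3/ha


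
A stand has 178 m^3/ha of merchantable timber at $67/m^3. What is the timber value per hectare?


Value = 178 * 67 = $11926/ha

$11926/ha


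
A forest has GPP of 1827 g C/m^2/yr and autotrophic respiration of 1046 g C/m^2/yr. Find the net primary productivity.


NPP = GPP - Ra = 1827 - 1046 = 781 g C/m^2/yr

781 g C/m^2/yr


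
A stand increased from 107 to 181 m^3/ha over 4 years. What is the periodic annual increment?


PAI = (V2 - V1) / period = (181 - 107) / 4 = 74 / 4 = 18.50 m^3/ha/yr

18.50 m^3/ha/yr


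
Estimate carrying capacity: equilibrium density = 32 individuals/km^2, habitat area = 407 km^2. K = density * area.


K = 32 * 407 = 13024 individuals

13024 individuals


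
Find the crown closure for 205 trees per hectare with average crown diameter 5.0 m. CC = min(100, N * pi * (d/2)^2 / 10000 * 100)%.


(d/2)^2 = (5.0/2)^2 = 2.5^2 = 6.25
Crown area = 3.141593 * 6.25 = 19.6350 m^2
N * area / 10000 * 100 = 205 * 19.6350 / 10000 * 100 = 40.2518
CC = min(100, 40.2518) = 40.2518 ≈ 40.3%

40.3%


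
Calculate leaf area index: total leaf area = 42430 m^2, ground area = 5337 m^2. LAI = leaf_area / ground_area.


LAI = 42430 / 5337 = 7.9502 ≈ 7.95

7.95


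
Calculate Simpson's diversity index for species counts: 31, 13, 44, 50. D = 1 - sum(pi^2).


Total N = 31 + 13 + 44 + 50 = 138
Per-species terms:
  p = 31/138 = 0.224638; p^2 = 0.224638^2 = 0.050462
  p = 13/138 = 0.094203; p^2 = 0.094203^2 = 0.008874
  p = 44/138 = 0.318841; p^2 = 0.318841^2 = 0.101660
  p = 50/138 = 0.362319; p^2 = 0.362319^2 = 0.131275
sum(p^2) = 0.050462 + 0.008874 + 0.101660 + 0.131275 = 0.292271
D = 1 - 0.292271 = 0.707729 ≈ 0.7077

0.7077


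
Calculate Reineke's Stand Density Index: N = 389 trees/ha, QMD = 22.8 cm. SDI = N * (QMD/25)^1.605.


QMD/25 = 22.8/25 = 0.912
(0.912)^1.605 = exp(1.605 * ln(0.912)) = exp(1.605 * (-0.0921153)) = exp(-0.147845) = 0.862565
SDI = 389 * 0.862565 = 335.538 ≈ 336

336


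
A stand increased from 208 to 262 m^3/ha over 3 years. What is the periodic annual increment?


PAI = (V2 - V1) / period = (262 - 208) / 3 = 54 / 3 = 18.00 m^3/ha/yr

18.00 m^3/ha/yr


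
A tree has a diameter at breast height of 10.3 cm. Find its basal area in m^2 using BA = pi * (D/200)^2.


D/200 = 10.3/200 = 0.0515 m
(D/200)^2 = 0.0515^2 = 0.00265225
BA = 3.141593 * 0.00265225 = 0.00833229 ≈ 0.0083 m^2

0.0083 m^2


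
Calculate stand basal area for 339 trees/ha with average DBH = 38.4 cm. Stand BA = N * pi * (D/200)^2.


(D/200)^2 = (38.4/200)^2 = 0.192^2 = 0.036864
Individual BA = 3.141593 * 0.036864 = 0.115812 m^2
Stand BA = 339 * 0.115812 = 39.2603 ≈ 39.26 m^2/ha

39.26 m^2/ha


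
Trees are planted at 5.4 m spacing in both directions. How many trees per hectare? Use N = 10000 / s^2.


N = 10000 / 5.4^2 = 10000 / 29.16 = 342.936 ≈ 343 trees/ha

343 trees/ha


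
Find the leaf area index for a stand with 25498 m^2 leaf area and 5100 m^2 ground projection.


LAI = 25498 / 5100 = 4.9996 ≈ 5.00

5.00


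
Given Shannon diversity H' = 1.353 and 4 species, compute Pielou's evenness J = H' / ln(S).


ln(4) = 1.38629
J = H' / ln(S) = 1.353 / 1.38629 = 0.975986 ≈ 0.9760

0.9760


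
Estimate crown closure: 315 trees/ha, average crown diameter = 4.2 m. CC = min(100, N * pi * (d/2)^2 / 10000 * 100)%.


(d/2)^2 = (4.2/2)^2 = 2.1^2 = 4.41
Crown area = 3.141593 * 4.41 = 13.8544 m^2
N * area / 10000 * 100 = 315 * 13.8544 / 10000 * 100 = 43.6414
CC = min(100, 43.6414) = 43.6414 ≈ 43.6%

43.6%


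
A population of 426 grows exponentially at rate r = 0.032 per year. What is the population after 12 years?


r*t = 0.032 * 12 = 0.384
exp(0.384) = 1.46815
N = 426 * 1.46815 = 625.432 ≈ 625

625


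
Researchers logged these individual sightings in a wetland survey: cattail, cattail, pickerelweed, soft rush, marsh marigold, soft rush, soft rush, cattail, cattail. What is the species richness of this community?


Total individuals logged = 9
Distinct species (count of individuals): cattail (4), pickerelweed (1), soft rush (3), marsh marigold (1)
Species richness = number of distinct species = 4

4


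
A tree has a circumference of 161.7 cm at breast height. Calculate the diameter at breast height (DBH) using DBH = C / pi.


DBH = C / pi = 161.7 / 3.141593 = 51.4707 ≈ 51.47 cm

51.47 cm


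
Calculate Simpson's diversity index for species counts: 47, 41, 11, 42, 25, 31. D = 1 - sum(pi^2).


Total N = 47 + 41 + 11 + 42 + 25 + 31 = 197
Per-species terms:
  p = 47/197 = 0.238579; p^2 = 0.238579^2 = 0.056920
  p = 41/197 = 0.208122; p^2 = 0.208122^2 = 0.043315
  p = 11/197 = 0.055838; p^2 = 0.055838^2 = 0.003118
  p = 42/197 = 0.213198; p^2 = 0.213198^2 = 0.045453
  p = 25/197 = 0.126904; p^2 = 0.126904^2 = 0.016105
  p = 31/197 = 0.157360; p^2 = 0.157360^2 = 0.024762
sum(p^2) = 0.056920 + 0.043315 + 0.003118 + 0.045453 + 0.016105 + 0.024762 = 0.189673
D = 1 - 0.189673 = 0.810327 ≈ 0.8103

0.8103


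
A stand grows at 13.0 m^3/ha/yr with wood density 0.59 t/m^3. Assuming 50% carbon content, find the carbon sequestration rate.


C = 13.0 * 0.59 * 0.5 = 3.835 ≈ 3.84 t C/ha/yr

3.84 t C/ha/yr


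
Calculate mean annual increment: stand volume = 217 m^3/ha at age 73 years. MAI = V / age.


MAI = 217 / 73 = 2.9726 ≈ 2.97 m^3/ha/yr

2.97 m^3/ha/yr


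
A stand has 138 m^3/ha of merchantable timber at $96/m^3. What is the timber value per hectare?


Value = 138 * 96 = $13248/ha

$13248/ha


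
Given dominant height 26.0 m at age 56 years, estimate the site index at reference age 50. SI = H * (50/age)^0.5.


50/56 = 0.892857
(0.892857)^0.5 = 0.944911
SI = 26.0 * 0.944911 = 24.5677 ≈ 24.6 m

24.6 m


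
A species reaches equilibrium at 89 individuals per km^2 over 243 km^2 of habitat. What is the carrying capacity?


K = 89 * 243 = 21627 individuals

21627 individuals


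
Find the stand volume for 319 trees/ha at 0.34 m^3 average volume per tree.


V_stand = 319 * 0.34 = 108.46 ≈ 108.5 m^3/ha

108.5 m^3/ha


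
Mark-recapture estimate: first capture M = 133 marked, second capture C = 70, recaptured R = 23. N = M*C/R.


N = M * C / R = 133 * 70 / 23 = 9310 / 23 = 404.78 ≈ 405

405 individuals


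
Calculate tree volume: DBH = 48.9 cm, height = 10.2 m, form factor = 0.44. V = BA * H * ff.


(D/200)^2 = (48.9/200)^2 = 0.2445^2 = 0.05978025
BA = 3.141593 * 0.05978025 = 0.187805 m^2
V = 0.187805 * 10.2 * 0.44 = 0.842869 ≈ 0.843 m^3

0.843 m^3


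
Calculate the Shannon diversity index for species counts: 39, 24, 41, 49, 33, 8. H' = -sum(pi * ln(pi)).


Total N = 39 + 24 + 41 + 49 + 33 + 8 = 194
Per-species terms:
  p = 39/194 = 0.201031; ln(p) = -1.604296; p*ln(p) = 0.201031 * (-1.604296) = -0.322513
  p = 24/194 = 0.123711; ln(p) = -2.089807; p*ln(p) = 0.123711 * (-2.089807) = -0.258532
  p = 41/194 = 0.211340; ln(p) = -1.554287; p*ln(p) = 0.211340 * (-1.554287) = -0.328483
  p = 49/194 = 0.252577; ln(p) = -1.376039; p*ln(p) = 0.252577 * (-1.376039) = -0.347556
  p = 33/194 = 0.170103; ln(p) = -1.771351; p*ln(p) = 0.170103 * (-1.771351) = -0.301312
  p = 8/194 = 0.041237; ln(p) = -3.188419; p*ln(p) = 0.041237 * (-3.188419) = -0.131481
sum(p*ln(p)) = (-0.322513) + (-0.258532) + (-0.328483) + (-0.347556) + (-0.301312) + (-0.131481) = -1.689877
H' = -(-1.689877) = 1.689877 ≈ 1.6899

1.6899


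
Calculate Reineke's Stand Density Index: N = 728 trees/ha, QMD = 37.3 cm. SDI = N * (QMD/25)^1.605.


QMD/25 = 37.3/25 = 1.492
(1.492)^1.605 = exp(1.605 * ln(1.492)) = exp(1.605 * 0.400118) = exp(0.642189) = 1.90064
SDI = 728 * 1.90064 = 1383.67 ≈ 1384

1384


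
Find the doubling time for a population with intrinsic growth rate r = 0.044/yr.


td = ln(2) / 0.044 = 0.693147 / 0.044 = 15.7533 ≈ 15.8 years

15.8 years


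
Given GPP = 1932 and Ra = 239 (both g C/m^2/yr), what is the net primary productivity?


NPP = GPP - Ra = 1932 - 239 = 1693 g C/m^2/yr

1693 g C/m^2/yr


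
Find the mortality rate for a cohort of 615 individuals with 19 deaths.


Mortality rate = 19 / 615 = 0.030894 ≈ 0.0309

0.0309


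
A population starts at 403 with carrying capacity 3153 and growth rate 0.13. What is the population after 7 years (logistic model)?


(K - N0)/N0 = (3153 - 403)/403 = 2750/403 = 6.82382
r*t = 0.13 * 7 = 0.91; exp(-0.91) = 0.402524
6.82382 * 0.402524 = 2.74675
1 + 2.74675 = 3.74675
N = 3153 / 3.74675 = 841.529 ≈ 842

842


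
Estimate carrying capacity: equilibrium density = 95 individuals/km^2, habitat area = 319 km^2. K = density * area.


K = 95 * 319 = 30305 individuals

30305 individuals


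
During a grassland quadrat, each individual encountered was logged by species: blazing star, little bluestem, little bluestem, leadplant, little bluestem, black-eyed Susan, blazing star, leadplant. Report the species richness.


Total individuals logged = 8
Distinct species (count of individuals): blazing star (2), little bluestem (3), leadplant (2), black-eyed Susan (1)
Species richness = number of distinct species = 4

4


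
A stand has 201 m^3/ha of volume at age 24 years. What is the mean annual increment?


MAI = 201 / 24 = 8.3750 ≈ 8.38 m^3/ha/yr

8.38 m^3/ha/yr


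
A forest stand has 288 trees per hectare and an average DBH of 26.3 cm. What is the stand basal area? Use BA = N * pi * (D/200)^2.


(D/200)^2 = (26.3/200)^2 = 0.1315^2 = 0.01729225
Individual BA = 3.141593 * 0.01729225 = 0.0543252 m^2
Stand BA = 288 * 0.0543252 = 15.6457 ≈ 15.65 m^2/ha

15.65 m^2/ha


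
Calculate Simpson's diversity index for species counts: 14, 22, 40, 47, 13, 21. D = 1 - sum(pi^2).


Total N = 14 + 22 + 40 + 47 + 13 + 21 = 157
Per-species terms:
  p = 14/157 = 0.089172; p^2 = 0.089172^2 = 0.007952
  p = 22/157 = 0.140127; p^2 = 0.140127^2 = 0.019636
  p = 40/157 = 0.254777; p^2 = 0.254777^2 = 0.064911
  p = 47/157 = 0.299363; p^2 = 0.299363^2 = 0.089618
  p = 13/157 = 0.082803; p^2 = 0.082803^2 = 0.006856
  p = 21/157 = 0.133758; p^2 = 0.133758^2 = 0.017891
sum(p^2) = 0.007952 + 0.019636 + 0.064911 + 0.089618 + 0.006856 + 0.017891 = 0.206864
D = 1 - 0.206864 = 0.793136 ≈ 0.7931

0.7931


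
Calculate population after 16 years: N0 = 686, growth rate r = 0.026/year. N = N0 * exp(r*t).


r*t = 0.026 * 16 = 0.416
exp(0.416) = 1.51589
N = 686 * 1.51589 = 1039.90 ≈ 1040

1040


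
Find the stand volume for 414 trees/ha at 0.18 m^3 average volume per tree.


V_stand = 414 * 0.18 = 74.52 ≈ 74.5 m^3/ha

74.5 m^3/ha


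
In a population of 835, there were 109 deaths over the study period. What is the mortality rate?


Mortality rate = 109 / 835 = 0.130539 ≈ 0.1305

0.1305


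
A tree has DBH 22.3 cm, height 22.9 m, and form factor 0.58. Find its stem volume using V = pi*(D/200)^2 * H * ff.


(D/200)^2 = (22.3/200)^2 = 0.1115^2 = 0.01243225
BA = 3.141593 * 0.01243225 = 0.0390571 m^2
V = 0.0390571 * 22.9 * 0.58 = 0.518756 ≈ 0.519 m^3

0.519 m^3


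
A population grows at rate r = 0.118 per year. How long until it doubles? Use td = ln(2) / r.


td = ln(2) / 0.118 = 0.693147 / 0.118 = 5.87413 ≈ 5.9 years

5.9 years


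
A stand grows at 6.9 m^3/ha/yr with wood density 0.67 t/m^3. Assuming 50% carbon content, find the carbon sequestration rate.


C = 6.9 * 0.67 * 0.5 = 2.3115 ≈ 2.31 t C/ha/yr

2.31 t C/ha/yr


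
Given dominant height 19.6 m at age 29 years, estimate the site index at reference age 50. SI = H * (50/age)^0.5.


50/29 = 1.72414
(1.72414)^0.5 = 1.31307
SI = 19.6 * 1.31307 = 25.7362 ≈ 25.7 m

25.7 m


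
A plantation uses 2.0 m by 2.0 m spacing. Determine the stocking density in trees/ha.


N = 10000 / 2.0^2 = 10000 / 4 = 2500.00 ≈ 2500 trees/ha

2500 trees/ha


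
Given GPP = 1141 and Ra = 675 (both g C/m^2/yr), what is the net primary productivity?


NPP = GPP - Ra = 1141 - 675 = 466 g C/m^2/yr

466 g C/m^2/yr


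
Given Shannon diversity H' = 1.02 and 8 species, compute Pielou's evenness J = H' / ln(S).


ln(8) = 2.07944
J = H' / ln(S) = 1.02 / 2.07944 = 0.490517 ≈ 0.4905

0.4905
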